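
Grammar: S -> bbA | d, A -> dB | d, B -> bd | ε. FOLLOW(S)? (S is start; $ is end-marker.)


$ ∈ FOLLOW(S). For each A -> αBβ: add FIRST(β)\{ε} to FOLLOW(B); if β nullable, add FOLLOW(A).
FOLLOW(S) = {$}


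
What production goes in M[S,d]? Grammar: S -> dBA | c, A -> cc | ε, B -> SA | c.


For [S, d]: 'd' ∈ FIRST(dBA)
Entry: S -> dBA


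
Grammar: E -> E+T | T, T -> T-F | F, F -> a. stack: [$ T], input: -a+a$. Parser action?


shift '-' to continue T -> T-F
Action: shift


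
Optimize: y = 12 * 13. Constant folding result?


12 * 13 = 156 at compile time
Optimized: y = 156


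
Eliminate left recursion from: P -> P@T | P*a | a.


Left-recursive alternatives: P@T, P*a; non-recursive: a
Introduce P': P -> aP', P' -> @TP' | *aP' | ε


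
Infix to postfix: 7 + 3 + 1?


Left to right (same or higher precedence on left)
Postfix: 7 3 + 1 +


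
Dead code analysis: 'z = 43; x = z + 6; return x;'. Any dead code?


z is read by x's definition; x is returned
No dead code


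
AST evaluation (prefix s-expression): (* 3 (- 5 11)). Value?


Evaluate inner: (- 5 11) = -6
Evaluate root: (* 3 -6) = -18
Result: -18


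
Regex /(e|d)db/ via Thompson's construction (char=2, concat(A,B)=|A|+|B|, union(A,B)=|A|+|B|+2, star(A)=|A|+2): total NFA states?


Syntax tree has 4 char leaf(s), 1 union(s), 0 star(s)
chars contribute 4×2 = 8; each union adds +2; each star adds +2
Total: 8 + 2 + 0 = 10 states


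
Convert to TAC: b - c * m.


Break into single-operator statements:
t1 = c * m
t2 = b - t1


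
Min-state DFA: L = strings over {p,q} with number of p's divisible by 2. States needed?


Track (count of p) mod 2: states 0..1, accept at 0
Minimal DFA: 2 states


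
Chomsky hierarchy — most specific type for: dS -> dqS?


LHS has context (more than one symbol) and |LHS| ≤ |RHS|
Classification: Type 1 (Context-Sensitive)


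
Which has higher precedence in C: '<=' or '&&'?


'<=' is relational (level 7); '&&' is logical AND (level 2)
Higher level binds tighter
'<=' has higher precedence than '&&'


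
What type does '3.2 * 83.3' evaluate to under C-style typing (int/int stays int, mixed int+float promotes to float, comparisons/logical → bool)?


Operand types: float * float
Rule: mixed int/float promotes to float; int/int stays int
Result type: float


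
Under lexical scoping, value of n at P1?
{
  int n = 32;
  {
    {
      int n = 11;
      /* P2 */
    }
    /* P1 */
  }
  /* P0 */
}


P1's block does not declare n; resolves to the enclosing declaration at depth 0
n = 32


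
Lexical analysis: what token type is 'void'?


Pattern: reserved word
Type: KEYWORD


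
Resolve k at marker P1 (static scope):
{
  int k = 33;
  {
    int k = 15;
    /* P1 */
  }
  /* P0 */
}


k declared in the same block as P1
k = 15


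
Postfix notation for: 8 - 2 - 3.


Left to right (same or higher precedence on left)
Postfix: 8 2 - 3 -


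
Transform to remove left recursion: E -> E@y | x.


Left-recursive alternatives: E@y; non-recursive: x
Introduce E': E -> xE', E' -> @yE' | ε


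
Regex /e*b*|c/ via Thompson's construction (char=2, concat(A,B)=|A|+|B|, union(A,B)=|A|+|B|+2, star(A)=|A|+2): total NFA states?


Syntax tree has 3 char leaf(s), 1 union(s), 2 star(s)
chars contribute 3×2 = 6; each union adds +2; each star adds +2
Total: 6 + 2 + 4 = 12 states


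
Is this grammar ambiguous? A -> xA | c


right-linear, alternatives start with distinct terminals 'x' vs 'c': unique leftmost derivation
Unambiguous


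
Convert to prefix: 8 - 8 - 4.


left-to-right (same/higher precedence on left): tree is (- (- 8 8) 4)
Prefix: - - 8 8 4


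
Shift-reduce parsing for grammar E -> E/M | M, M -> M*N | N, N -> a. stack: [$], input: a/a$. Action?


no handle on stack; shift 'a'
Action: shift


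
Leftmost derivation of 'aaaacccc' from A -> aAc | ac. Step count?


Derivation: A => aAc => aaAcc => aaaAccc => aaaacccc
Steps: 4


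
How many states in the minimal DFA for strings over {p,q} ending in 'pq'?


Track the longest suffix of input matching a prefix of 'pq': 3 classes (prefixes of length 0..2)
Minimal DFA: 3 states


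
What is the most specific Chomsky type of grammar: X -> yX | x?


Right-linear: every RHS is a terminal or a terminal followed by one nonterminal
Classification: Type 3 (Regular)


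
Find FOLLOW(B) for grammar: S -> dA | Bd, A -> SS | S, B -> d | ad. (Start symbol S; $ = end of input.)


$ ∈ FOLLOW(S). For each A -> αBβ: add FIRST(β)\{ε} to FOLLOW(B); if β nullable, add FOLLOW(A).
FOLLOW(B) = {d}


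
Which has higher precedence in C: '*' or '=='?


'*' is multiplicative (level 10); '==' is equality (level 6)
Higher level binds tighter
'*' has higher precedence than '=='


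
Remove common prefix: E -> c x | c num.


Common prefix: 'c'
Factored: E -> c E', E' -> x | num


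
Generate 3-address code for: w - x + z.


Break into single-operator statements:
t1 = w - x
t2 = t1 + z


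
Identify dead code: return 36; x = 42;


statement follows a return and is unreachable
Dead: 'x = 42'


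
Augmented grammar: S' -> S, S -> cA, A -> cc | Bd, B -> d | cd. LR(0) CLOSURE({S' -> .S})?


Start: S' -> .S
For each item with dot before a nonterminal B, add B -> .γ for every B-production
Closure: [S' -> .S, S -> .cA]


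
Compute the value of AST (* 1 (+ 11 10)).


Evaluate inner: (+ 11 10) = 21
Evaluate root: (* 1 21) = 21
Result: 21


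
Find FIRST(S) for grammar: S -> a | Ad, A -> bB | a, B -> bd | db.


Per alternative of S: FIRST(a) = {a}; FIRST(Ad) = {a, b}
FIRST(S) = {a, b}


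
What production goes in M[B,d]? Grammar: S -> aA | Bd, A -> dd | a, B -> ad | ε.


For [B, d]: ε is nullable and 'd' ∈ FOLLOW(B)
Entry: B -> ε


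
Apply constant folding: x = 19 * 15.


19 * 15 = 285 at compile time
Optimized: x = 285


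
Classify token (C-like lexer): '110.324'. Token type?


Pattern: digits with a decimal point
Type: FLOAT_LITERAL


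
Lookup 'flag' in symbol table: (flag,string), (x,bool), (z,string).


Lookup 'flag' → type string


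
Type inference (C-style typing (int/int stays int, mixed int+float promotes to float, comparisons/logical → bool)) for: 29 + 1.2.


Operand types: int + float
Rule: mixed int/float promotes to float; int/int stays int
Result type: float


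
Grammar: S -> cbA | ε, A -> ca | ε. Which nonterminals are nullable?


A nonterminal is nullable iff some alternative derives ε (directly, or every symbol in it is nullable)
Nullable: {A, S}


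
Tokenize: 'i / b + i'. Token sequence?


Scan left to right, longest-match per lexeme
Tokens: ID(i), OP(/), ID(b), OP(+), ID(i)


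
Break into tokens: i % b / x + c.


Scan left to right, longest-match per lexeme
Tokens: ID(i), OP(%), ID(b), OP(/), ID(x), OP(+), ID(c)


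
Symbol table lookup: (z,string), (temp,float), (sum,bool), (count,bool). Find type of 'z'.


Lookup 'z' → type string


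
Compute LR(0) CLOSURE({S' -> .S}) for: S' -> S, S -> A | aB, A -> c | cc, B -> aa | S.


Start: S' -> .S
For each item with dot before a nonterminal B, add B -> .γ for every B-production
Closure: [S' -> .S, S -> .A, S -> .aB, A -> .c, A -> .cc]


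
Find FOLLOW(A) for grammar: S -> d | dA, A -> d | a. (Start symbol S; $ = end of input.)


$ ∈ FOLLOW(S). For each A -> αBβ: add FIRST(β)\{ε} to FOLLOW(B); if β nullable, add FOLLOW(A).
FOLLOW(A) = {$}


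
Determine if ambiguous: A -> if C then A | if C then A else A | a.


dangling else: 'if C then if C then a else a' parses two ways
Ambiguous


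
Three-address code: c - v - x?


Break into single-operator statements:
t1 = c - v
t2 = t1 - x


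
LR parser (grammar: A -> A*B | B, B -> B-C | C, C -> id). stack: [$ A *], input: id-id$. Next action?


no handle ('A*' is not any RHS); shift 'id'
Action: shift


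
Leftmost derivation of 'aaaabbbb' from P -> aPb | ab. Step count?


Derivation: P => aPb => aaPbb => aaaPbbb => aaaabbbb
Steps: 4


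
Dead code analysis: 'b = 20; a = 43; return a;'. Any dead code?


b is assigned but never read
Dead: 'b = 20'


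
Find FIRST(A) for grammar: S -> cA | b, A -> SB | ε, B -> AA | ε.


Per alternative of A: FIRST(SB) = {b, c}; FIRST(ε) = {ε}
FIRST(A) = {b, c, ε}


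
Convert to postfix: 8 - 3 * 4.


* has higher precedence, evaluate 3*4 first
Postfix: 8 3 4 * -


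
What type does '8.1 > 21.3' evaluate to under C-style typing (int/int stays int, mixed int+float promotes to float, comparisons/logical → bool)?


Operand types: float > float
Rule: comparison yields bool
Result type: bool


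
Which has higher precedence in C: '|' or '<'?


'<' is relational (level 7); '|' is bitwise OR (level 3)
Higher level binds tighter
'<' has higher precedence than '|'


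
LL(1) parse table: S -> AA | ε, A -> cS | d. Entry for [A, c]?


For [A, c]: 'c' ∈ FIRST(cS)
Entry: A -> cS


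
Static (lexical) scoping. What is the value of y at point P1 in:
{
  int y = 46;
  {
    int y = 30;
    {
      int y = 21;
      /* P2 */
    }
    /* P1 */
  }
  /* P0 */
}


y declared in the same block as P1
y = 30


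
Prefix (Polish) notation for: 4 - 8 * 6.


'*' binds tighter: tree is (- 4 (* 8 6))
Prefix: - 4 * 8 6


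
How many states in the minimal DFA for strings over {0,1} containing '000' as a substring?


KMP-style automaton: 3 progress states + 1 absorbing accept = 4
Minimal DFA: 4 states


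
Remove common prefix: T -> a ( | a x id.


Common prefix: 'a'
Factored: T -> a T', T' -> ( | x id


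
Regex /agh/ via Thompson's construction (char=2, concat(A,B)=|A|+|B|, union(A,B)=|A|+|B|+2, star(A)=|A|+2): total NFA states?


Syntax tree has 3 char leaf(s), 0 union(s), 0 star(s)
chars contribute 3×2 = 6; each union adds +2; each star adds +2
Total: 6 + 0 + 0 = 6 states


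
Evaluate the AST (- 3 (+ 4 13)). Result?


Evaluate inner: (+ 4 13) = 17
Evaluate root: (- 3 17) = -14
Result: -14


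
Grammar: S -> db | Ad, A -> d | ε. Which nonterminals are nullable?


A nonterminal is nullable iff some alternative derives ε (directly, or every symbol in it is nullable)
Nullable: {A}


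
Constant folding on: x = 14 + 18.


14 + 18 = 32 at compile time
Optimized: x = 32


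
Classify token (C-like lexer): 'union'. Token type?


Pattern: reserved word
Type: KEYWORD


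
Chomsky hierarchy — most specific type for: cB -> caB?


LHS has context (more than one symbol) and |LHS| ≤ |RHS|
Classification: Type 1 (Context-Sensitive)


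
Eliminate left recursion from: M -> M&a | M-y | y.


Left-recursive alternatives: M&a, M-y; non-recursive: y
Introduce M': M -> yM', M' -> &aM' | -yM' | ε


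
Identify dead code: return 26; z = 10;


statement follows a return and is unreachable
Dead: 'z = 10'


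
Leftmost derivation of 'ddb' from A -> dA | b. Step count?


Derivation: A => dA => ddA => ddb
Steps: 3


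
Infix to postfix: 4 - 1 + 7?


Left to right (same or higher precedence on left)
Postfix: 4 1 - 7 +


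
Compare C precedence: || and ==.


'==' is equality (level 6); '||' is logical OR (level 1)
Higher level binds tighter
'==' has higher precedence than '||'


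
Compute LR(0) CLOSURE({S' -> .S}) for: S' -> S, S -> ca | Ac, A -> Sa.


Start: S' -> .S
For each item with dot before a nonterminal B, add B -> .γ for every B-production
Closure: [S' -> .S, S -> .ca, S -> .Ac, A -> .Sa]


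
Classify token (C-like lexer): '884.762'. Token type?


Pattern: digits with a decimal point
Type: FLOAT_LITERAL


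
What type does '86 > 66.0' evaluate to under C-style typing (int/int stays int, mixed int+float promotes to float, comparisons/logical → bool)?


Operand types: int > float
Rule: comparison yields bool
Result type: bool


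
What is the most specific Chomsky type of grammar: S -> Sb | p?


Left-linear: every RHS is a terminal or one nonterminal followed by a terminal
Classification: Type 3 (Regular)


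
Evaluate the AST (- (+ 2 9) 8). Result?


Evaluate inner: (+ 2 9) = 11
Evaluate root: (- 11 8) = 3
Result: 3


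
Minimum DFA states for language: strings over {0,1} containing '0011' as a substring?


KMP-style automaton: 4 progress states + 1 absorbing accept = 5
Minimal DFA: 5 states


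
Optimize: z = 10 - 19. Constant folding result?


10 - 19 = -9 at compile time
Optimized: z = -9


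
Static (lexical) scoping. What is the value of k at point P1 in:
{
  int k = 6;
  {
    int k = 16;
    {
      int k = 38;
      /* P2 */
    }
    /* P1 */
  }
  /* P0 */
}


k declared in the same block as P1
k = 16


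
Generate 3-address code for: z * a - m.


Break into single-operator statements:
t1 = z * a
t2 = t1 - m


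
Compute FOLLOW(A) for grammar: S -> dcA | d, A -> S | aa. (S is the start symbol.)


$ ∈ FOLLOW(S). For each A -> αBβ: add FIRST(β)\{ε} to FOLLOW(B); if β nullable, add FOLLOW(A).
FOLLOW(A) = {$}


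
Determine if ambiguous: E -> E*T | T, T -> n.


precedence layered via separate nonterminal T: deterministic
Unambiguous


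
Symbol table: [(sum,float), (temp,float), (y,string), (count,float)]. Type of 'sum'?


Lookup 'sum' → type float


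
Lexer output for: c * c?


Scan left to right, longest-match per lexeme
Tokens: ID(c), OP(*), ID(c)


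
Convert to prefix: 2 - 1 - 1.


left-to-right (same/higher precedence on left): tree is (- (- 2 1) 1)
Prefix: - - 2 1 1


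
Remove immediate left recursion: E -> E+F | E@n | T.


Left-recursive alternatives: E+F, E@n; non-recursive: T
Introduce E': E -> TE', E' -> +FE' | @nE' | ε


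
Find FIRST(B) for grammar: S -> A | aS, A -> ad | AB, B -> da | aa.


Per alternative of B: FIRST(da) = {d}; FIRST(aa) = {a}
FIRST(B) = {a, d}


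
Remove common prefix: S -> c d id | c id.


Common prefix: 'c'
Factored: S -> c S', S' -> d id | id


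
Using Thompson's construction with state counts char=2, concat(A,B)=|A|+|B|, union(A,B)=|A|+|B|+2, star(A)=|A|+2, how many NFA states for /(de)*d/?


Syntax tree has 3 char leaf(s), 0 union(s), 1 star(s)
chars contribute 3×2 = 6; each union adds +2; each star adds +2
Total: 6 + 0 + 2 = 8 states


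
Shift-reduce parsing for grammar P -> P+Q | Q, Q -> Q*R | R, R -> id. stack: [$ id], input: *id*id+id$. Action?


'id' on top is the handle for R -> id
Action: reduce (R -> id)


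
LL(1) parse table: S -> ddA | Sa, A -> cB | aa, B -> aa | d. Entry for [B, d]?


For [B, d]: 'd' ∈ FIRST(d)
Entry: B -> d


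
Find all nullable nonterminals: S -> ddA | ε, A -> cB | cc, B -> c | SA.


A nonterminal is nullable iff some alternative derives ε (directly, or every symbol in it is nullable)
Nullable: {S}


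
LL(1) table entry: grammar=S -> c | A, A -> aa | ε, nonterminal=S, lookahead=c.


For [S, c]: 'c' ∈ FIRST(c)
Entry: S -> c


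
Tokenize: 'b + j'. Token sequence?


Scan left to right, longest-match per lexeme
Tokens: ID(b), OP(+), ID(j)


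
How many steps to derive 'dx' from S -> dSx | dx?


Derivation: S => dx
Steps: 1


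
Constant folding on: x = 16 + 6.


16 + 6 = 22 at compile time
Optimized: x = 22


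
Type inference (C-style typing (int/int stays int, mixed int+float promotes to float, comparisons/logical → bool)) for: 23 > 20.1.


Operand types: int > float
Rule: comparison yields bool
Result type: bool


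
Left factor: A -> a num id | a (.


Common prefix: 'a'
Factored: A -> a A', A' -> num id | (


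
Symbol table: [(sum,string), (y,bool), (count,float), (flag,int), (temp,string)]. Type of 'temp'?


Lookup 'temp' → type string


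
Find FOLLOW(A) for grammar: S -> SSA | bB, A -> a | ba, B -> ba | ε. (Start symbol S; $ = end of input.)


$ ∈ FOLLOW(S). For each A -> αBβ: add FIRST(β)\{ε} to FOLLOW(B); if β nullable, add FOLLOW(A).
FOLLOW(A) = {$, a, b}


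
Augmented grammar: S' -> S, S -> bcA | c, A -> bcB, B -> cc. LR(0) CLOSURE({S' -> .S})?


Start: S' -> .S
For each item with dot before a nonterminal B, add B -> .γ for every B-production
Closure: [S' -> .S, S -> .bcA, S -> .c]


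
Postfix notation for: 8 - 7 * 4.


* has higher precedence, evaluate 7*4 first
Postfix: 8 7 4 * -


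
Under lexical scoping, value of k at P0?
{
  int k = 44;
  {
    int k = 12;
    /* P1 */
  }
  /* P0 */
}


k declared in the same block as P0
k = 44


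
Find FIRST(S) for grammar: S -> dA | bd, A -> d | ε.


Per alternative of S: FIRST(dA) = {d}; FIRST(bd) = {b}
FIRST(S) = {b, d}


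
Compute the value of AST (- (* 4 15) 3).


Evaluate inner: (* 4 15) = 60
Evaluate root: (- 60 3) = 57
Result: 57


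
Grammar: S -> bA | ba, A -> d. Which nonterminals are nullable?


A nonterminal is nullable iff some alternative derives ε (directly, or every symbol in it is nullable)
Nullable: {}


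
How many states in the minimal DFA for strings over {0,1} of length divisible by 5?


Track length mod 5: states 0..4, accept at 0
Minimal DFA: 5 states


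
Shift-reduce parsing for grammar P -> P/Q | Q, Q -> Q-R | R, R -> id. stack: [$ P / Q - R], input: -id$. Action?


handle 'Q-R' on top
Action: reduce (Q -> Q-R)


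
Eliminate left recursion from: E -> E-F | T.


Left-recursive alternatives: E-F; non-recursive: T
Introduce E': E -> TE', E' -> -FE' | ε


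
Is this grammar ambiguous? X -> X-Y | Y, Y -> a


precedence layered via separate nonterminal Y: deterministic
Unambiguous


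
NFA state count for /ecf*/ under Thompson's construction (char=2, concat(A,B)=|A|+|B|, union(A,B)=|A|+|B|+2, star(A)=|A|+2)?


Syntax tree has 3 char leaf(s), 0 union(s), 1 star(s)
chars contribute 3×2 = 6; each union adds +2; each star adds +2
Total: 6 + 0 + 2 = 8 states


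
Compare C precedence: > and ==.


'>' is relational (level 7); '==' is equality (level 6)
Higher level binds tighter
'>' has higher precedence than '=='


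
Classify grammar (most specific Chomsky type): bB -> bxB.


LHS has context (more than one symbol) and |LHS| ≤ |RHS|
Classification: Type 1 (Context-Sensitive)


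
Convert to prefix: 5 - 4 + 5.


left-to-right (same/higher precedence on left): tree is (+ (- 5 4) 5)
Prefix: + - 5 4 5


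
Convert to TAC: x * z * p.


Break into single-operator statements:
t1 = x * z
t2 = t1 * p


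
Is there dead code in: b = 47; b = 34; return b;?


first assignment to b is overwritten before any read
Dead: 'b = 47'


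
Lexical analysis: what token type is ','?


Pattern: delimiter/punctuation
Type: PUNCTUATION


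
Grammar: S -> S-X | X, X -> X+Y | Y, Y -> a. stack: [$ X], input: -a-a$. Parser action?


lookahead ∉ {+} so X won't extend; reduce S -> X
Action: reduce (S -> X)


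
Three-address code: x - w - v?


Break into single-operator statements:
t1 = x - w
t2 = t1 - v


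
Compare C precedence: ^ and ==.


'==' is equality (level 6); '^' is bitwise XOR (level 4)
Higher level binds tighter
'==' has higher precedence than '^'


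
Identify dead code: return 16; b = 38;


statement follows a return and is unreachable
Dead: 'b = 38'


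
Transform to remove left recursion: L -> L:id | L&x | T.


Left-recursive alternatives: L:id, L&x; non-recursive: T
Introduce L': L -> TL', L' -> :idL' | &xL' | ε


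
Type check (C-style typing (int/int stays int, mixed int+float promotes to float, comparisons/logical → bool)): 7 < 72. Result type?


Operand types: int < int
Rule: comparison yields bool
Result type: bool


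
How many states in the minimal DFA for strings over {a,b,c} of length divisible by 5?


Track length mod 5: states 0..4, accept at 0
Minimal DFA: 5 states


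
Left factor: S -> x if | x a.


Common prefix: 'x'
Factored: S -> x S', S' -> if | a


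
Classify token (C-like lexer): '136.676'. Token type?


Pattern: digits with a decimal point
Type: FLOAT_LITERAL


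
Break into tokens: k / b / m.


Scan left to right, longest-match per lexeme
Tokens: ID(k), OP(/), ID(b), OP(/), ID(m)


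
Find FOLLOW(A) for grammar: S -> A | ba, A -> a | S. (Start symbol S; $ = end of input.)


$ ∈ FOLLOW(S). For each A -> αBβ: add FIRST(β)\{ε} to FOLLOW(B); if β nullable, add FOLLOW(A).
FOLLOW(A) = {$}


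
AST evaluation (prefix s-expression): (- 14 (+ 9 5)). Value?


Evaluate inner: (+ 9 5) = 14
Evaluate root: (- 14 14) = 0
Result: 0


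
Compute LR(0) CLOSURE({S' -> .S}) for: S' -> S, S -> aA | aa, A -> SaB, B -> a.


Start: S' -> .S
For each item with dot before a nonterminal B, add B -> .γ for every B-production
Closure: [S' -> .S, S -> .aA, S -> .aa]


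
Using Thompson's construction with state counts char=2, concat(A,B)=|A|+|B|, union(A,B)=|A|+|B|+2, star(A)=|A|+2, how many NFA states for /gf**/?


Syntax tree has 2 char leaf(s), 0 union(s), 2 star(s)
chars contribute 2×2 = 4; each union adds +2; each star adds +2
Total: 4 + 0 + 4 = 8 states


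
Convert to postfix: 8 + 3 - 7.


Left to right (same or higher precedence on left)
Postfix: 8 3 + 7 -


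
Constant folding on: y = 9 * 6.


9 * 6 = 54 at compile time
Optimized: y = 54


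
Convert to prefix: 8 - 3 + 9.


left-to-right (same/higher precedence on left): tree is (+ (- 8 3) 9)
Prefix: + - 8 3 9


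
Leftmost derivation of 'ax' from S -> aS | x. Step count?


Derivation: S => aS => ax
Steps: 2


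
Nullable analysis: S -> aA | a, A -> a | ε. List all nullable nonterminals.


A nonterminal is nullable iff some alternative derives ε (directly, or every symbol in it is nullable)
Nullable: {A}


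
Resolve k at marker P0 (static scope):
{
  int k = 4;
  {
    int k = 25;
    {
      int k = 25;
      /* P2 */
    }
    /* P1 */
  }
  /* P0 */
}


k declared in the same block as P0
k = 4


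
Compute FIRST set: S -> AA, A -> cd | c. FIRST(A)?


Per alternative of A: FIRST(cd) = {c}; FIRST(c) = {c}
FIRST(A) = {c}


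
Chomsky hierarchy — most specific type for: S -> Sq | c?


Left-linear: every RHS is a terminal or one nonterminal followed by a terminal
Classification: Type 3 (Regular)


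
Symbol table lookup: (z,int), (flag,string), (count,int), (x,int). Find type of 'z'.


Lookup 'z' → type int


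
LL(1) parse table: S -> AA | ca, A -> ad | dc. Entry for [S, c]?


For [S, c]: 'c' ∈ FIRST(ca)
Entry: S -> ca


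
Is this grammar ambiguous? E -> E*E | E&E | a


'a*a&a' has two parse trees (no precedence encoded between * and &)
Ambiguous


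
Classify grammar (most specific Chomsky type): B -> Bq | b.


Left-linear: every RHS is a terminal or one nonterminal followed by a terminal
Classification: Type 3 (Regular)


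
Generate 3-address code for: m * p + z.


Break into single-operator statements:
t1 = m * p
t2 = t1 + z


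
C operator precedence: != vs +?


'+' is additive (level 9); '!=' is equality (level 6)
Higher level binds tighter
'+' has higher precedence than '!='


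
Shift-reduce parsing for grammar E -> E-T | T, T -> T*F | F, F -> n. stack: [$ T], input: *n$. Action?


shift '*' to continue T -> T*F
Action: shift


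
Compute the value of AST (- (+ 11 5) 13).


Evaluate inner: (+ 11 5) = 16
Evaluate root: (- 16 13) = 3
Result: 3


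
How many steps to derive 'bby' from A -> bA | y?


Derivation: A => bA => bbA => bby
Steps: 3


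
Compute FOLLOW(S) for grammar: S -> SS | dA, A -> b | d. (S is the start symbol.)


$ ∈ FOLLOW(S). For each A -> αBβ: add FIRST(β)\{ε} to FOLLOW(B); if β nullable, add FOLLOW(A).
FOLLOW(S) = {$, d}


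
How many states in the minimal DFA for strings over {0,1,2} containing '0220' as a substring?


KMP-style automaton: 4 progress states + 1 absorbing accept = 5
Minimal DFA: 5 states


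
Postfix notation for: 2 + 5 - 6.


Left to right (same or higher precedence on left)
Postfix: 2 5 + 6 -


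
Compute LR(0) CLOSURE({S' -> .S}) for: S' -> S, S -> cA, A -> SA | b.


Start: S' -> .S
For each item with dot before a nonterminal B, add B -> .γ for every B-production
Closure: [S' -> .S, S -> .cA]


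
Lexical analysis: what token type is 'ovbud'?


Pattern: letter/underscore followed by alphanumerics, not a keyword
Type: IDENTIFIER


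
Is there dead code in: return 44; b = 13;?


statement follows a return and is unreachable
Dead: 'b = 13'


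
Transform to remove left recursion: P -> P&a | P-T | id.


Left-recursive alternatives: P&a, P-T; non-recursive: id
Introduce P': P -> idP', P' -> &aP' | -TP' | ε


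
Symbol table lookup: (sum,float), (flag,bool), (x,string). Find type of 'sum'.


Lookup 'sum' → type float


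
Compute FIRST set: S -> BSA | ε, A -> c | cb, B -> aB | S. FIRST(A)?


Per alternative of A: FIRST(c) = {c}; FIRST(cb) = {c}
FIRST(A) = {c}


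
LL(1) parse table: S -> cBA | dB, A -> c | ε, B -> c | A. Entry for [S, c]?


For [S, c]: 'c' ∈ FIRST(cBA)
Entry: S -> cBA


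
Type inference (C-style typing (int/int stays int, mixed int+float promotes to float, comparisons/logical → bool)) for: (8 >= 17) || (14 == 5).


Operand types: bool || bool
Rule: logical operators take bool operands and yield bool
Result type: bool


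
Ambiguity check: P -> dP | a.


right-linear, alternatives start with distinct terminals 'd' vs 'a': unique leftmost derivation
Unambiguous


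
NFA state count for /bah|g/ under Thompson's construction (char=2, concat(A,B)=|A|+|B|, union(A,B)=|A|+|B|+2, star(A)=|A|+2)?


Syntax tree has 4 char leaf(s), 1 union(s), 0 star(s)
chars contribute 4×2 = 8; each union adds +2; each star adds +2
Total: 8 + 2 + 0 = 10 states


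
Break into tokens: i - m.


Scan left to right, longest-match per lexeme
Tokens: ID(i), OP(-), ID(m)


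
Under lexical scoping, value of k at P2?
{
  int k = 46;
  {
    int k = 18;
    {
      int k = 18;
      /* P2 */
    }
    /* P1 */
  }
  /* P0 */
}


k declared in the same block as P2
k = 18


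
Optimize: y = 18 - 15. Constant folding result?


18 - 15 = 3 at compile time
Optimized: y = 3


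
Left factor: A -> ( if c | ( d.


Common prefix: '('
Factored: A -> ( A', A' -> if c | d


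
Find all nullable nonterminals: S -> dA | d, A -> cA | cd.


A nonterminal is nullable iff some alternative derives ε (directly, or every symbol in it is nullable)
Nullable: {}


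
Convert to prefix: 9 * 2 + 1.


left-to-right (same/higher precedence on left): tree is (+ (* 9 2) 1)
Prefix: + * 9 2 1


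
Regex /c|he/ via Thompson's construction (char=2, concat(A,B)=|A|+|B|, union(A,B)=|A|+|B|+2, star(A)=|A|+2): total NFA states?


Syntax tree has 3 char leaf(s), 1 union(s), 0 star(s)
chars contribute 3×2 = 6; each union adds +2; each star adds +2
Total: 6 + 2 + 0 = 8 states


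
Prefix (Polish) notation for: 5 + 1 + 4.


left-to-right (same/higher precedence on left): tree is (+ (+ 5 1) 4)
Prefix: + + 5 1 4


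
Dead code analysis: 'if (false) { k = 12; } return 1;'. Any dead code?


condition is constant false, so the whole block is unreachable
Dead: 'if (false) { k = 12; }'


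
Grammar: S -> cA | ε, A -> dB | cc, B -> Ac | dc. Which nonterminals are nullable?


A nonterminal is nullable iff some alternative derives ε (directly, or every symbol in it is nullable)
Nullable: {S}


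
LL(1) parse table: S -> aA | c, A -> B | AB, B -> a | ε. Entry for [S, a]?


For [S, a]: 'a' ∈ FIRST(aA)
Entry: S -> aA


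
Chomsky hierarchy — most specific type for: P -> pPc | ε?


Single nonterminal LHS, but p^n c^n is not regular
Classification: Type 2 (Context-Free)


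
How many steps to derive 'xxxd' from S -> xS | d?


Derivation: S => xS => xxS => xxxS => xxxd
Steps: 4


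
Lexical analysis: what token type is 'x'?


Pattern: letter/underscore followed by alphanumerics, not a keyword
Type: IDENTIFIER


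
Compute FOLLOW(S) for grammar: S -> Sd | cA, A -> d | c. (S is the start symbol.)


$ ∈ FOLLOW(S). For each A -> αBβ: add FIRST(β)\{ε} to FOLLOW(B); if β nullable, add FOLLOW(A).
FOLLOW(S) = {$, d}


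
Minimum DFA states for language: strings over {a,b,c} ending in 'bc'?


Track the longest suffix of input matching a prefix of 'bc': 3 classes (prefixes of length 0..2)
Minimal DFA: 3 states


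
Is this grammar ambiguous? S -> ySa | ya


balanced y^n…a^n: each string has a unique parse
Unambiguous


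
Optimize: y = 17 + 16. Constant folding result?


17 + 16 = 33 at compile time
Optimized: y = 33


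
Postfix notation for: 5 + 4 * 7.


* has higher precedence, evaluate 4*7 first
Postfix: 5 4 7 * +


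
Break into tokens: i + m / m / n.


Scan left to right, longest-match per lexeme
Tokens: ID(i), OP(+), ID(m), OP(/), ID(m), OP(/), ID(n)


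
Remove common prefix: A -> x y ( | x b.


Common prefix: 'x'
Factored: A -> x A', A' -> y ( | b


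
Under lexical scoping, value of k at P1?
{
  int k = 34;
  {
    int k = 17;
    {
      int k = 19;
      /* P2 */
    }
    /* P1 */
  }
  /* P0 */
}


k declared in the same block as P1
k = 17


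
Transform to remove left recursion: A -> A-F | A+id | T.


Left-recursive alternatives: A-F, A+id; non-recursive: T
Introduce A': A -> TA', A' -> -FA' | +idA' | ε


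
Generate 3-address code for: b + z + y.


Break into single-operator statements:
t1 = b + z
t2 = t1 + y


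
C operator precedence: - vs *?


'*' is multiplicative (level 10); '-' is additive (level 9)
Higher level binds tighter
'*' has higher precedence than '-'


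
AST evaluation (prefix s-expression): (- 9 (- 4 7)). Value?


Evaluate inner: (- 4 7) = -3
Evaluate root: (- 9 -3) = 12
Result: 12


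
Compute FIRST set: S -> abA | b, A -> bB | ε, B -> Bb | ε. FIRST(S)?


Per alternative of S: FIRST(abA) = {a}; FIRST(b) = {b}
FIRST(S) = {a, b}


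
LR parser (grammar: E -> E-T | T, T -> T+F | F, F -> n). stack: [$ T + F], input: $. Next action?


handle 'T+F' on top
Action: reduce (T -> T+F)


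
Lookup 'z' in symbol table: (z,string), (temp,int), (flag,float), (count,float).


Lookup 'z' → type string


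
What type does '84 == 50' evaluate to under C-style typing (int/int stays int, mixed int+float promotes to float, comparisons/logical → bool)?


Operand types: int == int
Rule: comparison yields bool
Result type: bool


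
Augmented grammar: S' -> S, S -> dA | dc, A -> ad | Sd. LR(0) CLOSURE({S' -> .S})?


Start: S' -> .S
For each item with dot before a nonterminal B, add B -> .γ for every B-production
Closure: [S' -> .S, S -> .dA, S -> .dc]


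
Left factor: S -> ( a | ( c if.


Common prefix: '('
Factored: S -> ( S', S' -> a | c if


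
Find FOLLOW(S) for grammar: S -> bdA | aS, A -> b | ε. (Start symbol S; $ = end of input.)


$ ∈ FOLLOW(S). For each A -> αBβ: add FIRST(β)\{ε} to FOLLOW(B); if β nullable, add FOLLOW(A).
FOLLOW(S) = {$}


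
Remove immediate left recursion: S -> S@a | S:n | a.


Left-recursive alternatives: S@a, S:n; non-recursive: a
Introduce S': S -> aS', S' -> @aS' | :nS' | ε


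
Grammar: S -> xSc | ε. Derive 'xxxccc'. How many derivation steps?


Derivation: S => xSc => xxScc => xxxSccc => xxxccc
Steps: 4


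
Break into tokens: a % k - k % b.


Scan left to right, longest-match per lexeme
Tokens: ID(a), OP(%), ID(k), OP(-), ID(k), OP(%), ID(b)


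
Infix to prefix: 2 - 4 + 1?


left-to-right (same/higher precedence on left): tree is (+ (- 2 4) 1)
Prefix: + - 2 4 1


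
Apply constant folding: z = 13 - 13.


13 - 13 = 0 at compile time
Optimized: z = 0


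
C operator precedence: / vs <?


'/' is multiplicative (level 10); '<' is relational (level 7)
Higher level binds tighter
'/' has higher precedence than '<'


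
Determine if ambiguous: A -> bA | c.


right-linear, alternatives start with distinct terminals 'b' vs 'c': unique leftmost derivation
Unambiguous


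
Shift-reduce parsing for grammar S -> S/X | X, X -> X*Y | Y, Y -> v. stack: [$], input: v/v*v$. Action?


no handle on stack; shift 'v'
Action: shift


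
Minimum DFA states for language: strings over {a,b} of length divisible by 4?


Track length mod 4: states 0..3, accept at 0
Minimal DFA: 4 states


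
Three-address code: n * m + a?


Break into single-operator statements:
t1 = n * m
t2 = t1 + a


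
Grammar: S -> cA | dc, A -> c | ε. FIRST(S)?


Per alternative of S: FIRST(cA) = {c}; FIRST(dc) = {d}
FIRST(S) = {c, d}


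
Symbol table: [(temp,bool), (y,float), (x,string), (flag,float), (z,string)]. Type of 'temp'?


Lookup 'temp' → type bool


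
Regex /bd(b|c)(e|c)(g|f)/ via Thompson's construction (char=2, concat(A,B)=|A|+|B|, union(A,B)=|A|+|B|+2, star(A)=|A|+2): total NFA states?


Syntax tree has 8 char leaf(s), 3 union(s), 0 star(s)
chars contribute 8×2 = 16; each union adds +2; each star adds +2
Total: 16 + 6 + 0 = 22 states


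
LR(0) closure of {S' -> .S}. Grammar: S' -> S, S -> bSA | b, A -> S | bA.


Start: S' -> .S
For each item with dot before a nonterminal B, add B -> .γ for every B-production
Closure: [S' -> .S, S -> .bSA, S -> .b]


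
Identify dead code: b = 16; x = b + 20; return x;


b is read by x's definition; x is returned
No dead code


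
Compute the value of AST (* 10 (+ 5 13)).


Evaluate inner: (+ 5 13) = 18
Evaluate root: (* 10 18) = 180
Result: 180


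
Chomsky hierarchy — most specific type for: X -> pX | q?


Right-linear: every RHS is a terminal or a terminal followed by one nonterminal
Classification: Type 3 (Regular)


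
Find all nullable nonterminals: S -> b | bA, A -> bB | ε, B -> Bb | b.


A nonterminal is nullable iff some alternative derives ε (directly, or every symbol in it is nullable)
Nullable: {A}


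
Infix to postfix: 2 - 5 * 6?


* has higher precedence, evaluate 5*6 first
Postfix: 2 5 6 * -


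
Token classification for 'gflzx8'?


Pattern: letter/underscore followed by alphanumerics, not a keyword
Type: IDENTIFIER


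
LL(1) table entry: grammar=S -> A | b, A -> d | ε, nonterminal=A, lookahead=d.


For [A, d]: 'd' ∈ FIRST(d)
Entry: A -> d


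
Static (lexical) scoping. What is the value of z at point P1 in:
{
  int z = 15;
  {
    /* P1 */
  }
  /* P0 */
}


P1's block does not declare z; resolves to the enclosing declaration at depth 0
z = 15


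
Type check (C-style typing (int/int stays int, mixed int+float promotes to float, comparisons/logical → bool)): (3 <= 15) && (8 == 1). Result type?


Operand types: bool && bool
Rule: logical operators take bool operands and yield bool
Result type: bool


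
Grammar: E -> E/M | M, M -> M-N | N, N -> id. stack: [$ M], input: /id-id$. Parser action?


lookahead ∉ {-} so M won't extend; reduce E -> M
Action: reduce (E -> M)


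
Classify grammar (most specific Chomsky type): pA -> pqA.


LHS has context (more than one symbol) and |LHS| ≤ |RHS|
Classification: Type 1 (Context-Sensitive)


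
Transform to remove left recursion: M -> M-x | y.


Left-recursive alternatives: M-x; non-recursive: y
Introduce M': M -> yM', M' -> -xM' | ε


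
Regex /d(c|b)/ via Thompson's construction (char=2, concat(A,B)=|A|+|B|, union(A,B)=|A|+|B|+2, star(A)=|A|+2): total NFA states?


Syntax tree has 3 char leaf(s), 1 union(s), 0 star(s)
chars contribute 3×2 = 6; each union adds +2; each star adds +2
Total: 6 + 2 + 0 = 8 states


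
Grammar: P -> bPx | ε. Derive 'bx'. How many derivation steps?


Derivation: P => bPx => bx
Steps: 2


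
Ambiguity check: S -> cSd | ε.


balanced c^n…d^n: each string has a unique parse
Unambiguous


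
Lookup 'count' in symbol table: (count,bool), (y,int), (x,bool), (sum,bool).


Lookup 'count' → type bool


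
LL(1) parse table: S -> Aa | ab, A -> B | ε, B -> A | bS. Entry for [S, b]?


For [S, b]: 'b' ∈ FIRST(Aa)
Entry: S -> Aa


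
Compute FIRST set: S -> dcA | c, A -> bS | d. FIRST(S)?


Per alternative of S: FIRST(dcA) = {d}; FIRST(c) = {c}
FIRST(S) = {c, d}


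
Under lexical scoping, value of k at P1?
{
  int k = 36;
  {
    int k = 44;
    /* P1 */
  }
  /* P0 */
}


k declared in the same block as P1
k = 44


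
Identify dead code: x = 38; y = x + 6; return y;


x is read by y's definition; y is returned
No dead code


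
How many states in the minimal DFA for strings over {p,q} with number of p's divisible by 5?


Track (count of p) mod 5: states 0..4, accept at 0
Minimal DFA: 5 states


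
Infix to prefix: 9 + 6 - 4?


left-to-right (same/higher precedence on left): tree is (- (+ 9 6) 4)
Prefix: - + 9 6 4


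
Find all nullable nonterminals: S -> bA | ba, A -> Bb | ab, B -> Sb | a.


A nonterminal is nullable iff some alternative derives ε (directly, or every symbol in it is nullable)
Nullable: {}


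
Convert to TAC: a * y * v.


Break into single-operator statements:
t1 = a * y
t2 = t1 * v


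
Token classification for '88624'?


Pattern: digits only
Type: INTEGER_LITERAL


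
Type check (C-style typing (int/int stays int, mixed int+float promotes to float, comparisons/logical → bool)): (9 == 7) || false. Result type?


Operand types: bool || bool
Rule: logical operators take bool operands and yield bool
Result type: bool


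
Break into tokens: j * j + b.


Scan left to right, longest-match per lexeme
Tokens: ID(j), OP(*), ID(j), OP(+), ID(b)


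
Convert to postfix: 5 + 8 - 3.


Left to right (same or higher precedence on left)
Postfix: 5 8 + 3 -


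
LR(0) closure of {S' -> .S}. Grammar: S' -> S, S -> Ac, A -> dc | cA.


Start: S' -> .S
For each item with dot before a nonterminal B, add B -> .γ for every B-production
Closure: [S' -> .S, S -> .Ac, A -> .dc, A -> .cA]


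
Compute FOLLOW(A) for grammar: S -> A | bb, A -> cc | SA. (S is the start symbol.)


$ ∈ FOLLOW(S). For each A -> αBβ: add FIRST(β)\{ε} to FOLLOW(B); if β nullable, add FOLLOW(A).
FOLLOW(A) = {$, b, c}


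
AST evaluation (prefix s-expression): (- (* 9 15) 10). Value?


Evaluate inner: (* 9 15) = 135
Evaluate root: (- 135 10) = 125
Result: 125


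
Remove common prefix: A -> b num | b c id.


Common prefix: 'b'
Factored: A -> b A', A' -> num | c id


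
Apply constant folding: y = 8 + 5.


8 + 5 = 13 at compile time
Optimized: y = 13


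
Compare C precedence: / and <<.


'/' is multiplicative (level 10); '<<' is shift (level 8)
Higher level binds tighter
'/' has higher precedence than '<<'


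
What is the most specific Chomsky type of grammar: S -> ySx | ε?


Single nonterminal LHS, but y^n x^n is not regular
Classification: Type 2 (Context-Free)


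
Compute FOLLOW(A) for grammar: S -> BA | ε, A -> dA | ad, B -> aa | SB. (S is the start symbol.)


$ ∈ FOLLOW(S). For each A -> αBβ: add FIRST(β)\{ε} to FOLLOW(B); if β nullable, add FOLLOW(A).
FOLLOW(A) = {$, a}


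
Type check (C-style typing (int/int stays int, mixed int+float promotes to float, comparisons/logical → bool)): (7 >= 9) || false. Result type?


Operand types: bool || bool
Rule: logical operators take bool operands and yield bool
Result type: bool


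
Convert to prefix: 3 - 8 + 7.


left-to-right (same/higher precedence on left): tree is (+ (- 3 8) 7)
Prefix: + - 3 8 7
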